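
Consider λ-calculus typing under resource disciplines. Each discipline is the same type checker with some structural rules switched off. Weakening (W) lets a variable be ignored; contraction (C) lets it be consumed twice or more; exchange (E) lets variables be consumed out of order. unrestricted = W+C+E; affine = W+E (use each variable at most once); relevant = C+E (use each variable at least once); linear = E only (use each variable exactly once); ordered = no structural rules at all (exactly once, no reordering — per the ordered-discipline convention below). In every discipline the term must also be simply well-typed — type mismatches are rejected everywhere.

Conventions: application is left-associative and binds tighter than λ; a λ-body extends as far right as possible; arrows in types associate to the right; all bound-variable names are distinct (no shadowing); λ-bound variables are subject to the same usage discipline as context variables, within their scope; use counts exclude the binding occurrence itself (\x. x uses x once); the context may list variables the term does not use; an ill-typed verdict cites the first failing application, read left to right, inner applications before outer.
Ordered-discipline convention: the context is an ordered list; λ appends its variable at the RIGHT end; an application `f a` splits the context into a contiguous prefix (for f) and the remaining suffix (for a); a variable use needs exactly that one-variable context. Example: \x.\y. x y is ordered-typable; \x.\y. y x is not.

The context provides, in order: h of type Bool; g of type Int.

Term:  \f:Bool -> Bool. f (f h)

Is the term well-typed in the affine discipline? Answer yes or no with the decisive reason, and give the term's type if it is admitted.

no — needs contraction — f ×2
use counts: h=1; g=0; f (λ-bound)=2
uses in reading order: f, f, h
typing: ✓ — (Bool -> Bool) -> Bool
all disciplines: ordered ✗; linear ✗; affine ✗; relevant ✗; unrestricted ✓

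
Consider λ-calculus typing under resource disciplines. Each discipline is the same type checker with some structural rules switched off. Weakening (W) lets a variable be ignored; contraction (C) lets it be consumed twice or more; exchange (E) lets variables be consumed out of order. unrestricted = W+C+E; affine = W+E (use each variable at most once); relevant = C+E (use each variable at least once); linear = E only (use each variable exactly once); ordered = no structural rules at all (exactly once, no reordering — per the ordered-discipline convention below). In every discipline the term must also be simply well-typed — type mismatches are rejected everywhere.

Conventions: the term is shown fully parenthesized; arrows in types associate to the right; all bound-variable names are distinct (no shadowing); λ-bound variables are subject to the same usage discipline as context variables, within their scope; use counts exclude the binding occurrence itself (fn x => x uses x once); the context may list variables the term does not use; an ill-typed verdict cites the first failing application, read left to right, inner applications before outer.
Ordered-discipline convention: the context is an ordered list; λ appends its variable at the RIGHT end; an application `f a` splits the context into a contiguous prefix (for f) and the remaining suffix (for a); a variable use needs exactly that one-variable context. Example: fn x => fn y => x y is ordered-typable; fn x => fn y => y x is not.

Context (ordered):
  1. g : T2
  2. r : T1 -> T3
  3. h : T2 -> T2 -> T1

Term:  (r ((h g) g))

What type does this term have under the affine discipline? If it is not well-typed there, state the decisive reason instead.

not well-typed under affine — g ×2 used more than once (contraction)
counts: g=2; r=1; h=1
left-to-right use order: r, h, g, g
typing: the term checks, with type T3
across the five disciplines: ordered ✗ · linear ✗ · affine ✗ · relevant ✓ · unrestricted ✓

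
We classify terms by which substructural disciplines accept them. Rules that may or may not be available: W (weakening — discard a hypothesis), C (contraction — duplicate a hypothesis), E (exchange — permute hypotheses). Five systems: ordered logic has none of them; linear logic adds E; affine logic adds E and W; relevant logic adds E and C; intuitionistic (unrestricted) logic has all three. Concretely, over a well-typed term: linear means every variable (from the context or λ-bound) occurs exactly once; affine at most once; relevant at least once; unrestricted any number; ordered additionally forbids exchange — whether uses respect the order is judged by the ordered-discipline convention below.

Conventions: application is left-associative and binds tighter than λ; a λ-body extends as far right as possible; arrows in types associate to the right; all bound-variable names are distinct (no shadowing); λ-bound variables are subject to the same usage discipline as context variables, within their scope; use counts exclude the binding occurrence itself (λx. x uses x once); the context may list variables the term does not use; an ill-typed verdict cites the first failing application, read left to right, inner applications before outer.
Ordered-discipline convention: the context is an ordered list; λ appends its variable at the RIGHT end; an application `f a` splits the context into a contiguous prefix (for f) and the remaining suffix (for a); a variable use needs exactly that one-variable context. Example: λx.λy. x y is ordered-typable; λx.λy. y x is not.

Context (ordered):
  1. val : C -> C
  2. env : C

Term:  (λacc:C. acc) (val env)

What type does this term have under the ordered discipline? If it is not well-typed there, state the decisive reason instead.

term : C
variable uses: val ×1, env ×1, acc [bound] ×1
uses in reading order: acc, val, env
typing: ✓ — C
summary: ordered ✓ | linear ✓ | affine ✓ | relevant ✓ | unrestricted ✓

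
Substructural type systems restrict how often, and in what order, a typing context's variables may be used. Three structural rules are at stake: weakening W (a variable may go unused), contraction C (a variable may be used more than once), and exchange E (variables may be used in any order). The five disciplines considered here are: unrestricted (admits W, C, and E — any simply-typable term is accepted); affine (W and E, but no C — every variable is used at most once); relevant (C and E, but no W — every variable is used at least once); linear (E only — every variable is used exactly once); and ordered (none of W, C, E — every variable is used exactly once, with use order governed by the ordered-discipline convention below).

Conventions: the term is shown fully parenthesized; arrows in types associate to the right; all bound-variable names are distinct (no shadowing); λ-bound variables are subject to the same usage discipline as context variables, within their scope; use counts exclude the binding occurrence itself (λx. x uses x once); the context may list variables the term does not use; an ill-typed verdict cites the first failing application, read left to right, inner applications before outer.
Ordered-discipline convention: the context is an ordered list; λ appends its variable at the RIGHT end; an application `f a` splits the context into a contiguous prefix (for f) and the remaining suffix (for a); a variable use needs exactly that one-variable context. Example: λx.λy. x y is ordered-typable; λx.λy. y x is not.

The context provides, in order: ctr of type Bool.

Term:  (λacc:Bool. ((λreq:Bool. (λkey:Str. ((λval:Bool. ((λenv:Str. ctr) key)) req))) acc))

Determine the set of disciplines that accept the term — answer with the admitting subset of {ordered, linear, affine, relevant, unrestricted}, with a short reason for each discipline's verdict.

admitting disciplines: affine, unrestricted
usage: ctr ×1; acc (λ-bound) ×1; req (λ-bound) ×1; key (λ-bound) ×1; val (λ-bound) ×0; env (λ-bound) ×0
order of uses: ctr, key, req, acc
typing: well-typed — term : Bool → Str → Bool
ordered: ✗ — val, env left unused
linear: ✗ — val, env left unused
affine: ✓ — at most one use each (ctr, acc, req, key, val, env)
relevant: ✗ — val, env left unused
unrestricted: ✓ — type-checks (Bool → Str → Bool) and nothing is barred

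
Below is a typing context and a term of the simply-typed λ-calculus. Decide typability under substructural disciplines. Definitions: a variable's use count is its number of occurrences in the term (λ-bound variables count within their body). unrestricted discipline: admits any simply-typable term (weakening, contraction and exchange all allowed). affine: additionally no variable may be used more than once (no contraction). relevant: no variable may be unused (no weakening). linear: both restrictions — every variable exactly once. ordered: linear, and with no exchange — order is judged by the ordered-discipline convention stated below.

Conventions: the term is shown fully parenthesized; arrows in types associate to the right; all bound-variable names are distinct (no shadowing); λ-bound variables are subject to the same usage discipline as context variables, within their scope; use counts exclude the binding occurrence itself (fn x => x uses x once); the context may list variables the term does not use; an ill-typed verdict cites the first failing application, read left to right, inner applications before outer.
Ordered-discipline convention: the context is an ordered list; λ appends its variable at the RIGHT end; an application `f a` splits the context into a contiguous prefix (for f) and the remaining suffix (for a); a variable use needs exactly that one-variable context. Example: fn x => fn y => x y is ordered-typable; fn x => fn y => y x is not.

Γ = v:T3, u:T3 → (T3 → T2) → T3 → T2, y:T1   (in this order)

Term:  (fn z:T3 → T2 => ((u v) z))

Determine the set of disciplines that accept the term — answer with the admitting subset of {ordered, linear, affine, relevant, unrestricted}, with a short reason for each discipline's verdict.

admitting disciplines: affine, unrestricted
variable uses: v: 1×, u: 1×, y: 0×, z [bound]: 1×
left-to-right use order: u, v, z
typing: the term checks, with type (T3 → T2) → T3 → T2
ordered ✗ (y left unused)
linear ✗ (y left unused)
affine ✓ (v, u, y, z: no repeats, contraction unneeded)
relevant ✗ (y left unused)
unrestricted ✓ (simply typable at (T3 → T2) → T3 → T2; W, C, E all held)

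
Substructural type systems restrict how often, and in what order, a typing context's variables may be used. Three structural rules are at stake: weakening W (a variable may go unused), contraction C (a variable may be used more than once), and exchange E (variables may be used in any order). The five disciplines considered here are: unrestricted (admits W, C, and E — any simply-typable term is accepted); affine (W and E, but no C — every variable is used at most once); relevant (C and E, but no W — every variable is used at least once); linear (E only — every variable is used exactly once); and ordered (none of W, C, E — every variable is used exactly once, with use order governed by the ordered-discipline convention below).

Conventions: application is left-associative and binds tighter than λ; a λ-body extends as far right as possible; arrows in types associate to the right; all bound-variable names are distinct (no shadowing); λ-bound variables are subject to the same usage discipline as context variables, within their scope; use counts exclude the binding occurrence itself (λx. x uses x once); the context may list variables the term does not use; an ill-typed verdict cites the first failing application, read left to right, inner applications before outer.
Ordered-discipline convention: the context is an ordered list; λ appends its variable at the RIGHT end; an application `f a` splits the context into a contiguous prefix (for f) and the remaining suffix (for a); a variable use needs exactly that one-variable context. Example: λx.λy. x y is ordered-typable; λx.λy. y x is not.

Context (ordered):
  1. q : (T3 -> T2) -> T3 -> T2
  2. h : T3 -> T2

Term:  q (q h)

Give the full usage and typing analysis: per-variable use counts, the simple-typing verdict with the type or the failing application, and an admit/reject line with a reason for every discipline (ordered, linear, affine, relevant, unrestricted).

variable uses: q=2; h=1
uses in reading order: q, q, h
typing: the term checks, with type T3 -> T2
ordered: ✗, uses contraction: q ×2
linear: ✗, uses contraction: q ×2
affine: ✗, uses contraction: q ×2
relevant: ✓, q, h: all used, weakening unneeded
unrestricted: ✓, type-checks (T3 -> T2) and nothing is barred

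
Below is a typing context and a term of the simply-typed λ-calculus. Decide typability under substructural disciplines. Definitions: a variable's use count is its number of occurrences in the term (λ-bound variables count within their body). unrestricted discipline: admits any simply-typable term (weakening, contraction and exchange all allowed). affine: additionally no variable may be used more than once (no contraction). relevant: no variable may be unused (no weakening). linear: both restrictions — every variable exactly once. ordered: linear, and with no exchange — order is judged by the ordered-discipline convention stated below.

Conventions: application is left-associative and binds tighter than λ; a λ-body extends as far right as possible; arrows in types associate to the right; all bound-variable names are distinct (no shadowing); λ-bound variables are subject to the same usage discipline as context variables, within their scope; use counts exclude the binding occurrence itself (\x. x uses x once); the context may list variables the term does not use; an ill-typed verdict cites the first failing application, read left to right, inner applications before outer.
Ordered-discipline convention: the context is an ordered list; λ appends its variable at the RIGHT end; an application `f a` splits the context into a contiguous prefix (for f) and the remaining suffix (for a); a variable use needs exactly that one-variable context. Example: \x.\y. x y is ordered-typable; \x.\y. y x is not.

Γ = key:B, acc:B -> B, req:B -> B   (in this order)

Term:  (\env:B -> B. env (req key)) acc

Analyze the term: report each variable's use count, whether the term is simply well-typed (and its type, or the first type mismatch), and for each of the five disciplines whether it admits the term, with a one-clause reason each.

variable uses: key ×1, acc ×1, req ×1, env (λ-bound) ×1
use order (left to right): env, req, key, acc
typing: well-typed at B
ordered: ✗ — no contiguous prefix/suffix split fits env, req, key, acc
linear: ✓ — single use per variable (key, acc, req, env)
affine: ✓ — none of key, acc, req, env used more than once
relevant: ✓ — every one of key, acc, req, env appears
unrestricted: ✓ — typability at B is all that's needed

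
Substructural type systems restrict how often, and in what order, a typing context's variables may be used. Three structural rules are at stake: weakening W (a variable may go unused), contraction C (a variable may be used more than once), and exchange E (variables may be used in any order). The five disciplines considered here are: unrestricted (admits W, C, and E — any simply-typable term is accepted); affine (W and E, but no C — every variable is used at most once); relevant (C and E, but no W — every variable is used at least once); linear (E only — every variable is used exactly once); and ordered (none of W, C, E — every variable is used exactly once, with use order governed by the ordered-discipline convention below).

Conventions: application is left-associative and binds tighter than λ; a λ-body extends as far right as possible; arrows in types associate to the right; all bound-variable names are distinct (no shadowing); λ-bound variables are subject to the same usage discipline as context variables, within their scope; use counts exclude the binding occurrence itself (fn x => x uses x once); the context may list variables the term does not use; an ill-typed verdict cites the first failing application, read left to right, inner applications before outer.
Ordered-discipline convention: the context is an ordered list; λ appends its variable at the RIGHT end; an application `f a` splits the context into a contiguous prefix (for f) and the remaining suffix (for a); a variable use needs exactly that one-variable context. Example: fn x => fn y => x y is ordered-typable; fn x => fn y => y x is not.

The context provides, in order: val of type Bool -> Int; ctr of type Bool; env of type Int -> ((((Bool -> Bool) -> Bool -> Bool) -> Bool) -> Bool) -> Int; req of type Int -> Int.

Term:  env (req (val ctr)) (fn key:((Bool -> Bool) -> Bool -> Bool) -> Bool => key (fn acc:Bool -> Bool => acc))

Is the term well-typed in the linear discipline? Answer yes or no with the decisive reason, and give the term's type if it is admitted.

yes — exactly-once usage across val, ctr, env, req, key, acc; term : Int
variable uses: val=1; ctr=1; env=1; req=1; key (λ-bound)=1; acc (λ-bound)=1
uses in reading order: env, req, val, ctr, key, acc
typing: well-typed — term : Int
all disciplines: ordered ✗; linear ✓; affine ✓; relevant ✓; unrestricted ✓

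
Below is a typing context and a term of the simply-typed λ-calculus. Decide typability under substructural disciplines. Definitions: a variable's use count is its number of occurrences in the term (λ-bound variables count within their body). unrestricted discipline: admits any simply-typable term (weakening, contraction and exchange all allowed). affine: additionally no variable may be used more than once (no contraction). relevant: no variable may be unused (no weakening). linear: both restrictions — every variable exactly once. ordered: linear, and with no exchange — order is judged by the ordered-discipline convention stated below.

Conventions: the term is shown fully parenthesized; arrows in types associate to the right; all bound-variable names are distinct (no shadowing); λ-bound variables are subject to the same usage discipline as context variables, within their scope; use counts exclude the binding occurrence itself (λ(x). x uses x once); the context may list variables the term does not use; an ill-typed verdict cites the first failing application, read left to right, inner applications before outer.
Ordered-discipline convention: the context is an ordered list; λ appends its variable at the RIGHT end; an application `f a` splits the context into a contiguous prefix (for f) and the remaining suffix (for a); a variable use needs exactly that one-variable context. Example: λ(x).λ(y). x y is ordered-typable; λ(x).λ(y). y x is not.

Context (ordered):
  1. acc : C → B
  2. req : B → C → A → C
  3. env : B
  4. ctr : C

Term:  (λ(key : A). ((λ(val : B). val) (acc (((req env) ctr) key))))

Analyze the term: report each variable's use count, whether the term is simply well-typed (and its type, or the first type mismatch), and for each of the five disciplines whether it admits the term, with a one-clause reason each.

use counts: acc: 1; req: 1; env: 1; ctr: 1; key (λ-bound): 1; val (λ-bound): 1
order of uses: val, acc, req, env, ctr, key
typing: well-typed — term : A → B
ordered: ✓, single-use (acc, req, env, ctr, key, val), ordered derivation ok
linear: ✓, each of acc, req, env, ctr, key, val used exactly once
affine: ✓, at most one use each (acc, req, env, ctr, key, val)
relevant: ✓, acc, req, env, ctr, key, val: all used, weakening unneeded
unrestricted: ✓, typability at A → B is all that's needed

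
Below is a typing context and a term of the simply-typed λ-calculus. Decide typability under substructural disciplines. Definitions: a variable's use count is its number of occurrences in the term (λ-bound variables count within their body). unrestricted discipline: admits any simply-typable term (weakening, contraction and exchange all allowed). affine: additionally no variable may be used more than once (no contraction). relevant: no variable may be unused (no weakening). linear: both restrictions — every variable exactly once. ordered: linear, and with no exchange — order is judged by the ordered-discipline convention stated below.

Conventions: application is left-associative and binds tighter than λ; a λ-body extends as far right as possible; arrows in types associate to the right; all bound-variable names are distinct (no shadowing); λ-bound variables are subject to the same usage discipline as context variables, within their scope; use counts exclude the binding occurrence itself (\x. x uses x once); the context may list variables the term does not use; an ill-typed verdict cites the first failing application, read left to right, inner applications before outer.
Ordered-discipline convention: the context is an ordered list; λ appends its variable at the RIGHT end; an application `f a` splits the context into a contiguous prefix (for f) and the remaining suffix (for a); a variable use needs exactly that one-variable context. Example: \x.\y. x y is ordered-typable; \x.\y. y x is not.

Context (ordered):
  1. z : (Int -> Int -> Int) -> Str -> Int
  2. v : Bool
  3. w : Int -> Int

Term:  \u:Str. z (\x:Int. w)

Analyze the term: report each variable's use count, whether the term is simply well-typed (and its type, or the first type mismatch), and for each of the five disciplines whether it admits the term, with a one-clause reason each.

counts: z: 1, v: 0, w: 1, u [bound]: 0, x [bound]: 0
use order (left to right): z, w
typing: the term checks, with type Str -> Str -> Int
ordered ✗ (v, u, x never used (weakening))
linear ✗ (v, u, x never used (weakening))
affine ✓ (at most one use each (z, v, w, u, x))
relevant ✗ (v, u, x never used (weakening))
unrestricted ✓ (typability at Str -> Str -> Int is all that's needed)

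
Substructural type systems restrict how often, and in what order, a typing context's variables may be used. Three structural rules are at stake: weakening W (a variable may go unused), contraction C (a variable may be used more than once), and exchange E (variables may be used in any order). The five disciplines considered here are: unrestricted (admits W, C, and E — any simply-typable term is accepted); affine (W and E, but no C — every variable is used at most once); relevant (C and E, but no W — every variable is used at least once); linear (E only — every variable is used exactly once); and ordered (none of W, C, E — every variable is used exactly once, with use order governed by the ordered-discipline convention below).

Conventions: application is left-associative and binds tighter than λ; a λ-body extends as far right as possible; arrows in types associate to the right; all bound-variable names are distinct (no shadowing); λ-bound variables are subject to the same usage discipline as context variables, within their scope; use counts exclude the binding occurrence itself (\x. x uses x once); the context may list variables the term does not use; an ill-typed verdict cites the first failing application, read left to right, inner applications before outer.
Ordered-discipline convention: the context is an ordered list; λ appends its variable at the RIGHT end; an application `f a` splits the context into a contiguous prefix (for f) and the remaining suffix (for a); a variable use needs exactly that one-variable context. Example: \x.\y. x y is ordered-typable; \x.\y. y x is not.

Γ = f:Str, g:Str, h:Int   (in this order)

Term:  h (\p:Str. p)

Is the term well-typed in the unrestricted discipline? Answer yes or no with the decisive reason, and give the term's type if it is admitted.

no — the type mismatch rejects it
usage: f ×0, g ×0, h ×1, p (bound) ×1
order of uses: h, p
typing: ill-typed: can't apply a value of type Int
summary: ordered ✗, linear ✗, affine ✗, relevant ✗, unrestricted ✗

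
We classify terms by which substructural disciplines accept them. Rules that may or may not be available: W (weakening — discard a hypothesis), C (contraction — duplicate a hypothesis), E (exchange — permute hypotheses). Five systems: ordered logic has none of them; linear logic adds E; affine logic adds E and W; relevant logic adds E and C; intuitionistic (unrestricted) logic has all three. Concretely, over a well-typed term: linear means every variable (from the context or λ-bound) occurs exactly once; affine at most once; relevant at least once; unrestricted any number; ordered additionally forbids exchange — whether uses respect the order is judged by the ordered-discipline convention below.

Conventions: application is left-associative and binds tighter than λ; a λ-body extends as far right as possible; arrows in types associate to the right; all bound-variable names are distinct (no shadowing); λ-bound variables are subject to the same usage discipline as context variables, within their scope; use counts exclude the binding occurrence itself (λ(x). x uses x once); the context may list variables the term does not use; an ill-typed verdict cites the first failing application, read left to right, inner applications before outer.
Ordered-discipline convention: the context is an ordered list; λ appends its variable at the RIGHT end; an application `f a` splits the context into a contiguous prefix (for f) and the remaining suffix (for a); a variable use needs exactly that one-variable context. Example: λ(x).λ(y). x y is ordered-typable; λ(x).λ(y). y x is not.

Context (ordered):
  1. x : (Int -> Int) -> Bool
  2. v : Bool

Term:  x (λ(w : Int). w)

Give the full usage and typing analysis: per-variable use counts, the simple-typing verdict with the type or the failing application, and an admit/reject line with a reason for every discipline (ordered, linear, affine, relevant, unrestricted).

variable uses: x: 1, v: 0, w (λ-bound): 1
order of uses: x, w
typing: well-typed — term : Bool
ordered ✗ (v left unused)
linear ✗ (v left unused)
affine ✓ (no duplicate uses among x, v, w)
relevant ✗ (v left unused)
unrestricted ✓ (simply typable at Bool; W, C, E all held)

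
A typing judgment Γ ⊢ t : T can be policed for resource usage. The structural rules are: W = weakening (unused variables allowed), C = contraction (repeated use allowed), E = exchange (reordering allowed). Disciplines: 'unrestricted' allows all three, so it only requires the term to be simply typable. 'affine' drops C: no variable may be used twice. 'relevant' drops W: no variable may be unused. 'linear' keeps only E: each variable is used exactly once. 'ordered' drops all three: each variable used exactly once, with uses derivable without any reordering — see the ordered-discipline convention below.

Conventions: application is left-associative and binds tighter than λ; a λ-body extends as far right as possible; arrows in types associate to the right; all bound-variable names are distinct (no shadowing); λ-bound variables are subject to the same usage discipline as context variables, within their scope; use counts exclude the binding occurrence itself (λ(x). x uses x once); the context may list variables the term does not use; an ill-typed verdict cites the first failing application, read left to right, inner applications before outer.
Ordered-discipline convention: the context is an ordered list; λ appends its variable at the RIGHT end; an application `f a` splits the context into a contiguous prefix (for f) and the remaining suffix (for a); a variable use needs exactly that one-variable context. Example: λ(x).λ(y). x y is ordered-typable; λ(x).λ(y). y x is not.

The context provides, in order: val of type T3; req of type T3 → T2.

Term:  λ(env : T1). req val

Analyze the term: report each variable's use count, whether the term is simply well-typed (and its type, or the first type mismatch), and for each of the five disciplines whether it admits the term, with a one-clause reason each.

use counts: val=1, req=1, env (bound)=0
left-to-right use order: req, val
typing: well-typed — term : T1 → T2
ordered: ✗ — env never used (weakening)
linear: ✗ — env never used (weakening)
affine: ✓ — no duplicate uses among val, req, env
relevant: ✗ — env never used (weakening)
unrestricted: ✓ — simply typable at T1 → T2; W, C, E all held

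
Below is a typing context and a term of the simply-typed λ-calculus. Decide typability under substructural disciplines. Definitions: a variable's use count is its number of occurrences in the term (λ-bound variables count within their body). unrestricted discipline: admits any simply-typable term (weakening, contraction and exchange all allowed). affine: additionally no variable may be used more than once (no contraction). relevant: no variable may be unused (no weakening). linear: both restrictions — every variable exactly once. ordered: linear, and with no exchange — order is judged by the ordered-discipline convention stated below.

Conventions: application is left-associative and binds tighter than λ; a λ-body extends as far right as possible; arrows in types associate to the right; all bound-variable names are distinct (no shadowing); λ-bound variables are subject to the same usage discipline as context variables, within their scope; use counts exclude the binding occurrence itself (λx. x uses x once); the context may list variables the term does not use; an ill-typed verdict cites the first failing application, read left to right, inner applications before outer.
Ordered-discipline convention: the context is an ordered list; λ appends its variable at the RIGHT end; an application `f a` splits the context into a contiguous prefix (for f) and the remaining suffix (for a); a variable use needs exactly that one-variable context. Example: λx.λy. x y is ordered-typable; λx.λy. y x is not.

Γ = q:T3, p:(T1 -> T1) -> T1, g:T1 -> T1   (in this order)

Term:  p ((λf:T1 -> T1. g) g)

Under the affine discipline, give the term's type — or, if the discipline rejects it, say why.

not well-typed under affine — needs contraction — g ×2
counts: q ×0; p ×1; g ×2; f (λ-bound) ×0
uses in reading order: p, g, g
typing: well-typed — term : T1
across the five disciplines: ordered ✗, linear ✗, affine ✗, relevant ✗, unrestricted ✓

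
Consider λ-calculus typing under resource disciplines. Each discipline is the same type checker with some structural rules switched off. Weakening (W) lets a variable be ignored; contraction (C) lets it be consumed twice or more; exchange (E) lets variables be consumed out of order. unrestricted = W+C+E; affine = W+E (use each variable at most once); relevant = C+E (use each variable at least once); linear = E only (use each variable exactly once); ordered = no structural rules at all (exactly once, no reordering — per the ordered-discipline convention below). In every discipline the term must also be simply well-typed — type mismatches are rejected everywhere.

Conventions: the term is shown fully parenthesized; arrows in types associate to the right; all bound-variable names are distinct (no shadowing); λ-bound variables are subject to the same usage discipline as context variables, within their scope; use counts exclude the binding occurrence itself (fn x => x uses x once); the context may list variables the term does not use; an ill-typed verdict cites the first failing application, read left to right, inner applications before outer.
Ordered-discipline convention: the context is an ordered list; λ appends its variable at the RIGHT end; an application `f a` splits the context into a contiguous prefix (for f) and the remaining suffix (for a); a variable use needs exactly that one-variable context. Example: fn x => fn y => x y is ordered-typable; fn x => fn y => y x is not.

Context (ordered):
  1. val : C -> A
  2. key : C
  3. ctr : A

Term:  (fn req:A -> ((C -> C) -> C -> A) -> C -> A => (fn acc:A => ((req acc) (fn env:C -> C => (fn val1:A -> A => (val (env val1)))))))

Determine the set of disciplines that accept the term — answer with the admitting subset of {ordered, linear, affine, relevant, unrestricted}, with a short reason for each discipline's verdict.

admitting disciplines: none
counts: val: 1, key: 0, ctr: 0, req [bound]: 1, acc [bound]: 1, env [bound]: 1, val1 [bound]: 1
use order (left to right): req, acc, val, env, val1
typing: ill-typed: an application expects C but receives A -> A
ordered: ✗ — a type mismatch blocks all five
linear: ✗ — the type mismatch rejects it
affine: ✗ — not simply typable
relevant: ✗ — fails simple typing
unrestricted: ✗ — a type mismatch blocks all five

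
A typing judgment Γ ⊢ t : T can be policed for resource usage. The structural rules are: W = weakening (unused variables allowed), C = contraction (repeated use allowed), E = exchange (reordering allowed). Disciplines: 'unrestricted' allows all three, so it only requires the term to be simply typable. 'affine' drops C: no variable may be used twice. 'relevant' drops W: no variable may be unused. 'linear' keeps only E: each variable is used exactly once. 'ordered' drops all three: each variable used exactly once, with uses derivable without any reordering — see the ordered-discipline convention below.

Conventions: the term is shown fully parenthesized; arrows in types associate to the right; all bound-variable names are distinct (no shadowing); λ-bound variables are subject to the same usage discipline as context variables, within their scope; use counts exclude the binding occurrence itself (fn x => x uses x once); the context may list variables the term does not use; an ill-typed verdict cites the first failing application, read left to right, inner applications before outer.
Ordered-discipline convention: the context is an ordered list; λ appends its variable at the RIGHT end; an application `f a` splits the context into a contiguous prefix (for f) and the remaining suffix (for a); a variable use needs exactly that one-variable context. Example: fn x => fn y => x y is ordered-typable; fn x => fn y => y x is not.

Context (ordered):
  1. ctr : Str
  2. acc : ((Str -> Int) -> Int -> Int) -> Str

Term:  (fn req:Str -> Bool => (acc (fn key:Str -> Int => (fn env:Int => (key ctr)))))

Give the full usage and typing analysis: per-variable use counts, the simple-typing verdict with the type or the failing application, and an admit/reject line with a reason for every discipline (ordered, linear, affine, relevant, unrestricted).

usage: ctr: 1, acc: 1, req (bound): 0, key (bound): 1, env (bound): 0
left-to-right use order: acc, key, ctr
typing: the term checks, with type (Str -> Bool) -> Str
ordered: ✗, req, env never used (weakening)
linear: ✗, req, env never used (weakening)
affine: ✓, at most one use each (ctr, acc, req, key, env)
relevant: ✗, req, env never used (weakening)
unrestricted: ✓, simply typable at (Str -> Bool) -> Str; W, C, E all held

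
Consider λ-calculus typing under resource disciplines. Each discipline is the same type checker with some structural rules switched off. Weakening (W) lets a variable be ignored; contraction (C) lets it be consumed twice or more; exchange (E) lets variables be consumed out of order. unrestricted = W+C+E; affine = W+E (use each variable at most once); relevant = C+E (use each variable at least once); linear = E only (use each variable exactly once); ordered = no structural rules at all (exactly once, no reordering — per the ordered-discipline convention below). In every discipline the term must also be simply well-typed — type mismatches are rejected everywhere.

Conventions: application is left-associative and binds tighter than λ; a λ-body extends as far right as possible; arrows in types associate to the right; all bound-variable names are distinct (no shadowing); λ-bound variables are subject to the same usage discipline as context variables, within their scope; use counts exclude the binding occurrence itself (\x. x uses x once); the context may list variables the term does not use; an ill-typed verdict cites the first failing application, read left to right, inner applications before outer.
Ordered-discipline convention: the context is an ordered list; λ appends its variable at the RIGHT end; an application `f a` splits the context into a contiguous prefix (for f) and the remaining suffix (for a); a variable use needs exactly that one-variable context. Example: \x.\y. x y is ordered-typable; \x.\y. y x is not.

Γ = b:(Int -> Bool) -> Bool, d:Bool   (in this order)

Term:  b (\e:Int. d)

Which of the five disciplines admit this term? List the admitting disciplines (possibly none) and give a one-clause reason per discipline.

admitted by: affine, unrestricted
usage: b ×1; d ×1; e (λ-bound) ×0
use order (left to right): b, d
typing: well-typed at Bool
ordered ✗ (unused: e — weakening required)
linear ✗ (unused: e — weakening required)
affine ✓ (b, d, e: no repeats, contraction unneeded)
relevant ✗ (unused: e — weakening required)
unrestricted ✓ (simply typable at Bool; W, C, E all held)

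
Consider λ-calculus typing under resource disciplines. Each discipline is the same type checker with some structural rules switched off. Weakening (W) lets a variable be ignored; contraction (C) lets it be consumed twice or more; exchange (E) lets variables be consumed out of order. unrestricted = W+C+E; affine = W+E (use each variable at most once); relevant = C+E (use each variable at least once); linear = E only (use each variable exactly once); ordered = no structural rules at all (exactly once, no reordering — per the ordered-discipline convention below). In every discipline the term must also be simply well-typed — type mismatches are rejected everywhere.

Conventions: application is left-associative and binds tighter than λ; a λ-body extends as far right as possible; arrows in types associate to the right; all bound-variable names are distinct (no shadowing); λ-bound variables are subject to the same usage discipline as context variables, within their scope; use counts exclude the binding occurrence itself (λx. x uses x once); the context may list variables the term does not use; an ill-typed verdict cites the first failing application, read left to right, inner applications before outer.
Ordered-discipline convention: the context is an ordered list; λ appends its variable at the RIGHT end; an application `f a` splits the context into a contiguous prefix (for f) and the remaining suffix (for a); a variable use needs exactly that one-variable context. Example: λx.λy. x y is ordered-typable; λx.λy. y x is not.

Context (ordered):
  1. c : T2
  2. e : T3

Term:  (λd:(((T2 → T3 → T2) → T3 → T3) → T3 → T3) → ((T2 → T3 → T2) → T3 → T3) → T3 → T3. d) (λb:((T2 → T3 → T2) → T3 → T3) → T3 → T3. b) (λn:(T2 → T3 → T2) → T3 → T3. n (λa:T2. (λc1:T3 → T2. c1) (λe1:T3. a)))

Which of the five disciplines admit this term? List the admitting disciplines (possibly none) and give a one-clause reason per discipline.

admitted by: affine, unrestricted
usage: c=0; e=0; d [bound]=1; b [bound]=1; n [bound]=1; a [bound]=1; c1 [bound]=1; e1 [bound]=0
left-to-right use order: d, b, n, c1, a
typing: the term checks, with type ((T2 → T3 → T2) → T3 → T3) → T3 → T3
ordered: ✗, unused: c, e, e1 — weakening required
linear: ✗, unused: c, e, e1 — weakening required
affine: ✓, at most one use each (c, e, d, b, n, a, c1, e1)
relevant: ✗, unused: c, e, e1 — weakening required
unrestricted: ✓, well-typed at ((T2 → T3 → T2) → T3 → T3) → T3 → T3; no restrictions here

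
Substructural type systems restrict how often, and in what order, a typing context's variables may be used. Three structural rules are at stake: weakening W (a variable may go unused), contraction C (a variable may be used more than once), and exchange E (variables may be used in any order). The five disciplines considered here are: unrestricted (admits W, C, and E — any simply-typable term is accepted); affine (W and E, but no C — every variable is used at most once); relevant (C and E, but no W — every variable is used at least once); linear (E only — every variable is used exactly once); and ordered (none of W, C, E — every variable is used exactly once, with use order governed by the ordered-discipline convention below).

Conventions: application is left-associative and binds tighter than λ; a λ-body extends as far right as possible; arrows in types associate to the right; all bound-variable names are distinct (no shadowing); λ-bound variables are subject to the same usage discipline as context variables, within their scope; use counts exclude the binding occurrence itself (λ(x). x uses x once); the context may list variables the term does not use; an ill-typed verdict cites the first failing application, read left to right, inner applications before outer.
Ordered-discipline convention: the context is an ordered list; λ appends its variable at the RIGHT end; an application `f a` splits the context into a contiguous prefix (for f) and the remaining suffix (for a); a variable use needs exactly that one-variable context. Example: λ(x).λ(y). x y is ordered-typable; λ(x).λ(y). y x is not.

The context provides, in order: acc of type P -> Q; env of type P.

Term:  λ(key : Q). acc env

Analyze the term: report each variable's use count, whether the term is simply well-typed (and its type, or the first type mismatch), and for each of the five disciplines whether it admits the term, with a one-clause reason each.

counts: acc=1, env=1, key [bound]=0
uses in reading order: acc, env
typing: well-typed at Q -> Q
ordered ✗ (key left unused)
linear ✗ (key left unused)
affine ✓ (no duplicate uses among acc, env, key)
relevant ✗ (key left unused)
unrestricted ✓ (type-checks (Q -> Q) and nothing is barred)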